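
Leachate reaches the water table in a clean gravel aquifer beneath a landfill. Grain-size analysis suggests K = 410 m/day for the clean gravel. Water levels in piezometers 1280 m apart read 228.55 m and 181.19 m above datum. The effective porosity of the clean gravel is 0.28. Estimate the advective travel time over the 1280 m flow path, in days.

23.6

Hydraulic gradient i = (228.55 − 181.19) / 1280 = 47.36 / 1280 = 0.03700.
Darcy flux q = K · i = 410.0 × 0.03700 = 15.17 m/day.
Seepage velocity v = q / n_e = 15.17 / 0.28 = 54.18 m/day.
Travel time t = L / v = 1280 / 54.18 = 23.63 days.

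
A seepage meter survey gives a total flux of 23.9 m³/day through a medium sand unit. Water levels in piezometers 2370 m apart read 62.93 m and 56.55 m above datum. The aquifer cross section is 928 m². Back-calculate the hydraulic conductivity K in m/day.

Hydraulic gradient i = (62.93 − 56.55) / 2370 = 6.38 / 2370 = 0.002692.
From Q = K·A·i, K = Q / (A·i) = 23.9 / (928.0 × 0.002692) = 9.567 m/day.

9.57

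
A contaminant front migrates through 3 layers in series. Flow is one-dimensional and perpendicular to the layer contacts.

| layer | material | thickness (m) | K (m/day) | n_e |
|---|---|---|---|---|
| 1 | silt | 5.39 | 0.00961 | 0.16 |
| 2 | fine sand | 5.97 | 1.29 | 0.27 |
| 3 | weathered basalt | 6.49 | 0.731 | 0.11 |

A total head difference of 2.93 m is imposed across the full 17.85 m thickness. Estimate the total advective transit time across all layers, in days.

625

With flow normal to the layers, continuity requires the same specific discharge q through every layer.
Σ(b_i/K_i) = 5.39/0.00961 + 5.97/1.29 + 6.49/0.731 = 574.4 d.
q = Δh / Σ(b_i/K_i) = 2.93 / 574.4 = 0.005101 m/day.
In each layer the seepage velocity is v_i = q/n_i, so the layer transit time is t_i = b_i·n_i / q:
  layer 1 (silt): t_1 = 5.39 × 0.16 / 0.005101 = 169.1 d
  layer 2 (fine sand): t_2 = 5.97 × 0.27 / 0.005101 = 316.0 d
  layer 3 (weathered basalt): t_3 = 6.49 × 0.11 / 0.005101 = 139.9 d
Total t = Σ t_i = 625.0 days.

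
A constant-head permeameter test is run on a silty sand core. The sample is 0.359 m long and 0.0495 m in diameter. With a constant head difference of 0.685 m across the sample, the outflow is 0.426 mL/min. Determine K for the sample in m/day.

Cross-sectional area A = π·(d/2)² = π × (0.0495/2)² = 0.001924 m².
Convert discharge: 0.426 mL/min = 7.100e-09 m³/s.
Darcy's law rearranged: K = Q·L / (A·Δh) = 7.100e-09 × 0.359 / (0.001924 × 0.685) = 1.934e-06 m/s = 0.1671 m/day.

0.167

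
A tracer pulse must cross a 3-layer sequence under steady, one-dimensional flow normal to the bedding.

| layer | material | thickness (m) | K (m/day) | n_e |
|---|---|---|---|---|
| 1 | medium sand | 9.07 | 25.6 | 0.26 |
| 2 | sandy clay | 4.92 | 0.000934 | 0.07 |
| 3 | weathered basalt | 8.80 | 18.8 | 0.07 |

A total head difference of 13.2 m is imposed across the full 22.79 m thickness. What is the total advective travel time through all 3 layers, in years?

With flow normal to the layers, continuity requires the same specific discharge q through every layer.
Σ(b_i/K_i) = 9.07/25.6 + 4.92/0.000934 + 8.80/18.8 = 5268 d.
q = Δh / Σ(b_i/K_i) = 13.2 / 5268 = 0.002505 m/day.
In each layer the seepage velocity is v_i = q/n_i, so the layer transit time is t_i = b_i·n_i / q:
  layer 1 (medium sand): t_1 = 9.07 × 0.26 / 0.002505 = 941.2 d
  layer 2 (sandy clay): t_2 = 4.92 × 0.07 / 0.002505 = 137.5 d
  layer 3 (weathered basalt): t_3 = 8.80 × 0.07 / 0.002505 = 245.9 d
Total t = Σ t_i = 1325 days = 3.626 years.

3.63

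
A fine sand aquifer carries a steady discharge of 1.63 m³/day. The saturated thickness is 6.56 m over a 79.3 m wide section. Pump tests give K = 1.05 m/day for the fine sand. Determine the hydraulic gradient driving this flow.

Cross-sectional area A = 79.3 × 6.56 = 520.2 m².
From Q = K·A·i, i = Q / (K·A) = 1.63 / (1.050 × 520.2) = 0.002984.

0.00298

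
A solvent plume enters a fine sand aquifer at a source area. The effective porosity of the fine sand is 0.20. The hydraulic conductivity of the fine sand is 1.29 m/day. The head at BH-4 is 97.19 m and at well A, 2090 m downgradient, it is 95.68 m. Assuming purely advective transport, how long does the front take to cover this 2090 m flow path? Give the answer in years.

1230

Hydraulic gradient i = (97.19 − 95.68) / 2090 = 1.51 / 2090 = 0.0007225.
Darcy flux q = K · i = 1.290 × 0.0007225 = 0.0009320 m/day.
Seepage velocity v = q / n_e = 0.0009320 / 0.20 = 0.004660 m/day.
Travel time t = L / v = 2090 / 0.004660 = 4.485e+05 days = 1228 years.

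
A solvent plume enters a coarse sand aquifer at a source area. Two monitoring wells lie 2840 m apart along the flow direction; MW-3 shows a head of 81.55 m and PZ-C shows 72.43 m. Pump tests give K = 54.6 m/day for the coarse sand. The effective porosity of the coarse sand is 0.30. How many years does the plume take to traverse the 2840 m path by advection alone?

Hydraulic gradient i = (81.55 − 72.43) / 2840 = 9.12 / 2840 = 0.003211.
Darcy flux q = K · i = 54.60 × 0.003211 = 0.1753 m/day.
Seepage velocity v = q / n_e = 0.1753 / 0.30 = 0.5845 m/day.
Travel time t = L / v = 2840 / 0.5845 = 4859 days = 13.30 years.

13.3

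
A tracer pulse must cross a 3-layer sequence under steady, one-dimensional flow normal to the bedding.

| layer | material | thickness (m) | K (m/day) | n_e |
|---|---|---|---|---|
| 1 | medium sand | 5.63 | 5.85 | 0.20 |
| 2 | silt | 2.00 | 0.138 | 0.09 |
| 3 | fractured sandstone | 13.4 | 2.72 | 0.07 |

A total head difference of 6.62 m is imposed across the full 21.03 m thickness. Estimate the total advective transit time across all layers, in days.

6.91

With flow normal to the layers, continuity requires the same specific discharge q through every layer.
Σ(b_i/K_i) = 5.63/5.85 + 2.00/0.138 + 13.4/2.72 = 20.38 d.
q = Δh / Σ(b_i/K_i) = 6.62 / 20.38 = 0.3248 m/day.
In each layer the seepage velocity is v_i = q/n_i, so the layer transit time is t_i = b_i·n_i / q:
  layer 1 (medium sand): t_1 = 5.63 × 0.20 / 0.3248 = 3.467 d
  layer 2 (silt): t_2 = 2.00 × 0.09 / 0.3248 = 0.5542 d
  layer 3 (fractured sandstone): t_3 = 13.4 × 0.07 / 0.3248 = 2.888 d
Total t = Σ t_i = 6.909 days.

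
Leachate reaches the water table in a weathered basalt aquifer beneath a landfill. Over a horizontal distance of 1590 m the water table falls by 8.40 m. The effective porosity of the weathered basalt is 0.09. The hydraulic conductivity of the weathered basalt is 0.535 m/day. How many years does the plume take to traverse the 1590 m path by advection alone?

139

Hydraulic gradient i = Δh / L = 8.40 / 1590 = 0.005283.
Darcy flux q = K · i = 0.5350 × 0.005283 = 0.002826 m/day.
Seepage velocity v = q / n_e = 0.002826 / 0.09 = 0.03140 m/day.
Travel time t = L / v = 1590 / 0.03140 = 50630 days = 138.6 years.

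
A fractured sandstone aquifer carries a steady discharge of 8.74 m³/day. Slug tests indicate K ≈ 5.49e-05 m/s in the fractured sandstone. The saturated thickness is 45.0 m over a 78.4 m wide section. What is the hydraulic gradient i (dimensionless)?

0.000522

Convert K: 5.49e-05 m/s × 86400 = 4.743 m/day.
Cross-sectional area A = 78.4 × 45.0 = 3528 m².
From Q = K·A·i, i = Q / (K·A) = 8.74 / (4.743 × 3528) = 0.0005223.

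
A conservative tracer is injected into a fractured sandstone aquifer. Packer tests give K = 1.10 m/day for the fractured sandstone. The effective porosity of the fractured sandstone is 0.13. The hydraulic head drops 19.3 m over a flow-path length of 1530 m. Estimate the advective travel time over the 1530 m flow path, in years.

Hydraulic gradient i = Δh / L = 19.3 / 1530 = 0.01261.
Darcy flux q = K · i = 1.100 × 0.01261 = 0.01388 m/day.
Seepage velocity v = q / n_e = 0.01388 / 0.13 = 0.1067 m/day.
Travel time t = L / v = 1530 / 0.1067 = 14334 days = 39.25 years.

39.2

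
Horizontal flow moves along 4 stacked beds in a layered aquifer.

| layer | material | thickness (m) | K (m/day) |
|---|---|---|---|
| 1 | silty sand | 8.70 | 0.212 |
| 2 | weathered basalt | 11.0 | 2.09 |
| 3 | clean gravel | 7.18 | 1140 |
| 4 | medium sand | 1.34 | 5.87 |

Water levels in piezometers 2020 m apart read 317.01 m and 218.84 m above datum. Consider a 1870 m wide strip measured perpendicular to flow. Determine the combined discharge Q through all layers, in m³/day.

747000

Flow is parallel to layering, so each bed carries its own Darcy discharge and the transmissivities add.
Σ(K_i·b_i) = 0.212×8.70 + 2.09×11.0 + 1140×7.18 + 5.87×1.34 = 8218 m²/day.
Hydraulic gradient i = (317.01 − 218.84) / 2020 = 98.17 / 2020 = 0.04860.
Q = Σ(K_i·b_i) · W · i = 8218 × 1870 × 0.04860 = 7.468e+05 m³/day.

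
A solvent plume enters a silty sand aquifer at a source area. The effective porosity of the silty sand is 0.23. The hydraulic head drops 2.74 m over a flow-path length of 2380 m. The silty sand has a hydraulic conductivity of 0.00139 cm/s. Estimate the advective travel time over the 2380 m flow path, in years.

Convert K: 0.00139 cm/s × 864 = 1.201 m/day.
Hydraulic gradient i = Δh / L = 2.74 / 2380 = 0.001151.
Darcy flux q = K · i = 1.201 × 0.001151 = 0.001383 m/day.
Seepage velocity v = q / n_e = 0.001383 / 0.23 = 0.006011 m/day.
Travel time t = L / v = 2380 / 0.006011 = 3.959e+05 days = 1084 years.

1080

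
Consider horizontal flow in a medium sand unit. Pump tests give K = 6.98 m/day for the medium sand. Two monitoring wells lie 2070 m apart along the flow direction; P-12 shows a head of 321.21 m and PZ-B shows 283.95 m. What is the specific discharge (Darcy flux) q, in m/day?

Hydraulic gradient i = (321.21 − 283.95) / 2070 = 37.26 / 2070 = 0.01800.
Specific discharge q = K · i = 6.980 × 0.01800 = 0.1256 m/day.

0.126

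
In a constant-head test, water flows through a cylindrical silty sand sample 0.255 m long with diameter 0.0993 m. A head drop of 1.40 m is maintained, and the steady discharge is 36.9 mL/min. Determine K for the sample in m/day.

Cross-sectional area A = π·(d/2)² = π × (0.0993/2)² = 0.007744 m².
Convert discharge: 36.9 mL/min = 6.150e-07 m³/s.
Darcy's law rearranged: K = Q·L / (A·Δh) = 6.150e-07 × 0.255 / (0.007744 × 1.40) = 1.446e-05 m/s = 1.250 m/day.

1.25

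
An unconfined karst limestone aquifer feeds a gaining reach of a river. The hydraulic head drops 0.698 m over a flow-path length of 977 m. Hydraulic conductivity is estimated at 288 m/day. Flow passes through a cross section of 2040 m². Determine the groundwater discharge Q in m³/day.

Hydraulic gradient i = Δh / L = 0.698 / 977 = 0.0007144.
Darcy's law: Q = K · A · i = 288.0 × 2040 × 0.0007144 = 419.7 m³/day.

420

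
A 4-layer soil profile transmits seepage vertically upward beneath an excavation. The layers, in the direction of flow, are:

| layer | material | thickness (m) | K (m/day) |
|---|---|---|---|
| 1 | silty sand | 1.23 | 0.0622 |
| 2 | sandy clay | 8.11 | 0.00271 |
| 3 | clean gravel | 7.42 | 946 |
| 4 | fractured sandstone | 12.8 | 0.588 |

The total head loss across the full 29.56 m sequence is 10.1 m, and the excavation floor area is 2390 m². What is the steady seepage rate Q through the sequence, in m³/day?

Flow is perpendicular to layering, so the layers act in series and the equivalent K is the thickness-weighted harmonic mean.
Total thickness L = 1.23 + 8.11 + 7.42 + 12.8 = 29.56 m.
Σ(b_i/K_i) = 1.23/0.0622 + 8.11/0.00271 + 7.42/946 + 12.8/0.588 = 3034 d.
K_eq = L / Σ(b_i/K_i) = 29.56 / 3034 = 0.009742 m/day.
Q = K_eq · A · (Δh/L) = 0.009742 × 2390 × (10.1/29.56) = 7.956 m³/day.

7.96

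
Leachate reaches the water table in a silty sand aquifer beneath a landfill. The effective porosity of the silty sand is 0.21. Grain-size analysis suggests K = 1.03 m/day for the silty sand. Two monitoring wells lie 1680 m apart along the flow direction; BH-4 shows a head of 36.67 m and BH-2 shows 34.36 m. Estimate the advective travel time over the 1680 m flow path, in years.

682

Hydraulic gradient i = (36.67 − 34.36) / 1680 = 2.31 / 1680 = 0.001375.
Darcy flux q = K · i = 1.030 × 0.001375 = 0.001416 m/day.
Seepage velocity v = q / n_e = 0.001416 / 0.21 = 0.006744 m/day.
Travel time t = L / v = 1680 / 0.006744 = 2.491e+05 days = 682.0 years.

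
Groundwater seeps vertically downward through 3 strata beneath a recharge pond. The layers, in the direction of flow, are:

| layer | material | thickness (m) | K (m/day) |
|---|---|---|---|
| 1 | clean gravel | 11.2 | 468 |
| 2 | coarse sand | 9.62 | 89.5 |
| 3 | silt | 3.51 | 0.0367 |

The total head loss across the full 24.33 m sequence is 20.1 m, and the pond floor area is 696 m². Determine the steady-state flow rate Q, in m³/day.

Flow is perpendicular to layering, so the layers act in series and the equivalent K is the thickness-weighted harmonic mean.
Total thickness L = 11.2 + 9.62 + 3.51 = 24.33 m.
Σ(b_i/K_i) = 11.2/468 + 9.62/89.5 + 3.51/0.0367 = 95.77 d.
K_eq = L / Σ(b_i/K_i) = 24.33 / 95.77 = 0.2540 m/day.
Q = K_eq · A · (Δh/L) = 0.2540 × 696 × (20.1/24.33) = 146.1 m³/day.

146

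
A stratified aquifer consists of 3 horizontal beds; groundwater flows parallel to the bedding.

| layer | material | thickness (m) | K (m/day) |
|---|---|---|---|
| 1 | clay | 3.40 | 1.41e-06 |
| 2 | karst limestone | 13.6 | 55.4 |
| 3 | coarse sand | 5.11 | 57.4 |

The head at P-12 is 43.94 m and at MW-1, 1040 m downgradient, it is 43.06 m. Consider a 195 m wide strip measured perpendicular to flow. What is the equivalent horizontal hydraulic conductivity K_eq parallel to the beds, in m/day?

47.3

Flow is parallel to layering, so each bed carries its own Darcy discharge and the transmissivities add.
Σ(K_i·b_i) = 1.41e-06×3.40 + 55.4×13.6 + 57.4×5.11 = 1047 m²/day.
Total thickness b = 22.11 m, so K_eq = Σ(K_i·b_i)/b = 47.34 m/day.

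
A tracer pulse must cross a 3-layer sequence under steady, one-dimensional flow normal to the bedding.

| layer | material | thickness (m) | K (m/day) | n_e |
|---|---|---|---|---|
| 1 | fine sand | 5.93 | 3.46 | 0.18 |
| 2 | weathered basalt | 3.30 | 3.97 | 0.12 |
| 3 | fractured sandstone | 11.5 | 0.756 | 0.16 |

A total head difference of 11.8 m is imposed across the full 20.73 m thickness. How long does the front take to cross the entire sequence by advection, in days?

With flow normal to the layers, continuity requires the same specific discharge q through every layer.
Σ(b_i/K_i) = 5.93/3.46 + 3.30/3.97 + 11.5/0.756 = 17.76 d.
q = Δh / Σ(b_i/K_i) = 11.8 / 17.76 = 0.6645 m/day.
In each layer the seepage velocity is v_i = q/n_i, so the layer transit time is t_i = b_i·n_i / q:
  layer 1 (fine sand): t_1 = 5.93 × 0.18 / 0.6645 = 1.606 d
  layer 2 (weathered basalt): t_2 = 3.30 × 0.12 / 0.6645 = 0.5959 d
  layer 3 (fractured sandstone): t_3 = 11.5 × 0.16 / 0.6645 = 2.769 d
Total t = Σ t_i = 4.971 days.

4.97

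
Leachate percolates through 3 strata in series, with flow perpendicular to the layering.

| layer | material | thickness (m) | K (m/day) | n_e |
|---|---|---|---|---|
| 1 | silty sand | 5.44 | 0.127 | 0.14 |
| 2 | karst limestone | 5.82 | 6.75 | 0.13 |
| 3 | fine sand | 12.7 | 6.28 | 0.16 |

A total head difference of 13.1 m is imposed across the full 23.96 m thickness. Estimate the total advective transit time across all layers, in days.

12.4

With flow normal to the layers, continuity requires the same specific discharge q through every layer.
Σ(b_i/K_i) = 5.44/0.127 + 5.82/6.75 + 12.7/6.28 = 45.72 d.
q = Δh / Σ(b_i/K_i) = 13.1 / 45.72 = 0.2865 m/day.
In each layer the seepage velocity is v_i = q/n_i, so the layer transit time is t_i = b_i·n_i / q:
  layer 1 (silty sand): t_1 = 5.44 × 0.14 / 0.2865 = 2.658 d
  layer 2 (karst limestone): t_2 = 5.82 × 0.13 / 0.2865 = 2.641 d
  layer 3 (fine sand): t_3 = 12.7 × 0.16 / 0.2865 = 7.092 d
Total t = Σ t_i = 12.39 days.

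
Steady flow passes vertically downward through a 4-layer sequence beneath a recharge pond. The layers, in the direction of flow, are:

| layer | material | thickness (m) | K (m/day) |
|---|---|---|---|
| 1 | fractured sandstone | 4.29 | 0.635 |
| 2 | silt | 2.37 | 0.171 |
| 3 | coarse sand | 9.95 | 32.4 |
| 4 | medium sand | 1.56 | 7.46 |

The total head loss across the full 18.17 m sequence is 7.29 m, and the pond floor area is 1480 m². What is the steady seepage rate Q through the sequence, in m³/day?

Flow is perpendicular to layering, so the layers act in series and the equivalent K is the thickness-weighted harmonic mean.
Total thickness L = 4.29 + 2.37 + 9.95 + 1.56 = 18.17 m.
Σ(b_i/K_i) = 4.29/0.635 + 2.37/0.171 + 9.95/32.4 + 1.56/7.46 = 21.13 d.
K_eq = L / Σ(b_i/K_i) = 18.17 / 21.13 = 0.8598 m/day.
Q = K_eq · A · (Δh/L) = 0.8598 × 1480 × (7.29/18.17) = 510.6 m³/day.

511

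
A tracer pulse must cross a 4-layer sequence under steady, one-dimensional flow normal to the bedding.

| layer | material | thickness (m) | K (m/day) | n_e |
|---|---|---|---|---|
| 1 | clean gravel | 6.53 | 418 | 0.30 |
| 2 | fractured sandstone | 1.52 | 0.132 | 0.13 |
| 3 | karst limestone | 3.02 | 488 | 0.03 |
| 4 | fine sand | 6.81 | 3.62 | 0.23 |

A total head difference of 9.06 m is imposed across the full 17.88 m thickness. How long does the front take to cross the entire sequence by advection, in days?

5.65

With flow normal to the layers, continuity requires the same specific discharge q through every layer.
Σ(b_i/K_i) = 6.53/418 + 1.52/0.132 + 3.02/488 + 6.81/3.62 = 13.42 d.
q = Δh / Σ(b_i/K_i) = 9.06 / 13.42 = 0.6752 m/day.
In each layer the seepage velocity is v_i = q/n_i, so the layer transit time is t_i = b_i·n_i / q:
  layer 1 (clean gravel): t_1 = 6.53 × 0.30 / 0.6752 = 2.901 d
  layer 2 (fractured sandstone): t_2 = 1.52 × 0.13 / 0.6752 = 0.2927 d
  layer 3 (karst limestone): t_3 = 3.02 × 0.03 / 0.6752 = 0.1342 d
  layer 4 (fine sand): t_4 = 6.81 × 0.23 / 0.6752 = 2.320 d
Total t = Σ t_i = 5.648 days.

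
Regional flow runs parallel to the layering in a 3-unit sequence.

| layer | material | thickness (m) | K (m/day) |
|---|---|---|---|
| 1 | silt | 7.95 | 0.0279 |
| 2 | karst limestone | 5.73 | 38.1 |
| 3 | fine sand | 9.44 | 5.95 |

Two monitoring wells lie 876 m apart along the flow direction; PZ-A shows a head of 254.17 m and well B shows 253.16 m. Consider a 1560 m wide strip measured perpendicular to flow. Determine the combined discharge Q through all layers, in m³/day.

494

Flow is parallel to layering, so each bed carries its own Darcy discharge and the transmissivities add.
Σ(K_i·b_i) = 0.0279×7.95 + 38.1×5.73 + 5.95×9.44 = 274.7 m²/day.
Hydraulic gradient i = (254.17 − 253.16) / 876 = 1.01 / 876 = 0.001153.
Q = Σ(K_i·b_i) · W · i = 274.7 × 1560 × 0.001153 = 494.1 m³/day.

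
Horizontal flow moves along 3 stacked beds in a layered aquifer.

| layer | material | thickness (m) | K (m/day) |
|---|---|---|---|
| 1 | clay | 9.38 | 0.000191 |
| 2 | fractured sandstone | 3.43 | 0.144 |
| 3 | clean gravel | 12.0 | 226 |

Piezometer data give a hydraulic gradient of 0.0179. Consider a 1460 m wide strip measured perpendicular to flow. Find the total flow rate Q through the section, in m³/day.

70900

Flow is parallel to layering, so each bed carries its own Darcy discharge and the transmissivities add.
Σ(K_i·b_i) = 0.000191×9.38 + 0.144×3.43 + 226×12.0 = 2712 m²/day.
Hydraulic gradient i = 0.0179.
Q = Σ(K_i·b_i) · W · i = 2712 × 1460 × 0.01790 = 70888 m³/day.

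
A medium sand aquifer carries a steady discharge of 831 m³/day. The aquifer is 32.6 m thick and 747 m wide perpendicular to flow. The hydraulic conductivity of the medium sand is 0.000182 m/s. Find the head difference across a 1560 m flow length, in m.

Convert K: 0.000182 m/s × 86400 = 15.72 m/day.
Cross-sectional area A = 747 × 32.6 = 24352 m².
From Q = K·A·i, i = Q / (K·A) = 831 / (15.72 × 24352) = 0.002170.
Head loss Δh = i · L = 0.002170 × 1560 = 3.385 m.

3.39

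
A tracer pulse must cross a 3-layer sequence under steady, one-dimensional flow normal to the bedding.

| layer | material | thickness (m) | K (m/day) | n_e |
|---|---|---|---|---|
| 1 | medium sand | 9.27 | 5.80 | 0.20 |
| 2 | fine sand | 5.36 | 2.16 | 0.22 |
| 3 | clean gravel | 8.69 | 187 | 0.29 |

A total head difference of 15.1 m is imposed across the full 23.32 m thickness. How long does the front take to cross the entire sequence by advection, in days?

With flow normal to the layers, continuity requires the same specific discharge q through every layer.
Σ(b_i/K_i) = 9.27/5.80 + 5.36/2.16 + 8.69/187 = 4.126 d.
q = Δh / Σ(b_i/K_i) = 15.1 / 4.126 = 3.660 m/day.
In each layer the seepage velocity is v_i = q/n_i, so the layer transit time is t_i = b_i·n_i / q:
  layer 1 (medium sand): t_1 = 9.27 × 0.20 / 3.660 = 0.5066 d
  layer 2 (fine sand): t_2 = 5.36 × 0.22 / 3.660 = 0.3222 d
  layer 3 (clean gravel): t_3 = 8.69 × 0.29 / 3.660 = 0.6886 d
Total t = Σ t_i = 1.517 days.

1.52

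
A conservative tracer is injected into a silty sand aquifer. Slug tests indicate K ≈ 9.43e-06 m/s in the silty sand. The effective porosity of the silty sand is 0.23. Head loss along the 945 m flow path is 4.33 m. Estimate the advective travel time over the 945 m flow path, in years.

159

Convert K: 9.43e-06 m/s × 86400 = 0.8148 m/day.
Hydraulic gradient i = Δh / L = 4.33 / 945 = 0.004582.
Darcy flux q = K · i = 0.8148 × 0.004582 = 0.003733 m/day.
Seepage velocity v = q / n_e = 0.003733 / 0.23 = 0.01623 m/day.
Travel time t = L / v = 945 / 0.01623 = 58221 days = 159.4 years.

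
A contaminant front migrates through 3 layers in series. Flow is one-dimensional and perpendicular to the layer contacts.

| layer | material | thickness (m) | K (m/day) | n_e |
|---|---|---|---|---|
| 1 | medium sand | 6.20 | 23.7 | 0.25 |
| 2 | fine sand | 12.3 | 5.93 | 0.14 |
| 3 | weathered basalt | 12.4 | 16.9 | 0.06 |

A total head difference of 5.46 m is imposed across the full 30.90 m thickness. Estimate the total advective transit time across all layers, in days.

With flow normal to the layers, continuity requires the same specific discharge q through every layer.
Σ(b_i/K_i) = 6.20/23.7 + 12.3/5.93 + 12.4/16.9 = 3.070 d.
q = Δh / Σ(b_i/K_i) = 5.46 / 3.070 = 1.779 m/day.
In each layer the seepage velocity is v_i = q/n_i, so the layer transit time is t_i = b_i·n_i / q:
  layer 1 (medium sand): t_1 = 6.20 × 0.25 / 1.779 = 0.8714 d
  layer 2 (fine sand): t_2 = 12.3 × 0.14 / 1.779 = 0.9681 d
  layer 3 (weathered basalt): t_3 = 12.4 × 0.06 / 1.779 = 0.4183 d
Total t = Σ t_i = 2.258 days.

2.26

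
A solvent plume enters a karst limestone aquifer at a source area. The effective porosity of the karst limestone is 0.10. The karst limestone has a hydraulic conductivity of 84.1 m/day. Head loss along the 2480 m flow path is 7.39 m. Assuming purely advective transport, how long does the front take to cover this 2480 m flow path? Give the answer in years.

2.71

Hydraulic gradient i = Δh / L = 7.39 / 2480 = 0.002980.
Darcy flux q = K · i = 84.10 × 0.002980 = 0.2506 m/day.
Seepage velocity v = q / n_e = 0.2506 / 0.10 = 2.506 m/day.
Travel time t = L / v = 2480 / 2.506 = 989.6 days = 2.709 years.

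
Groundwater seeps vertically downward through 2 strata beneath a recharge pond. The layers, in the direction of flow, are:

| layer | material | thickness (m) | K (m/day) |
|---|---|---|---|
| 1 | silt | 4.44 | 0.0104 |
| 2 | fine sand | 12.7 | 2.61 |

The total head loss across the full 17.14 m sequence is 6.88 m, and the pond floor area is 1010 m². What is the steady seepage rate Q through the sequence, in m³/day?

Flow is perpendicular to layering, so the layers act in series and the equivalent K is the thickness-weighted harmonic mean.
Total thickness L = 4.44 + 12.7 = 17.14 m.
Σ(b_i/K_i) = 4.44/0.0104 + 12.7/2.61 = 431.8 d.
K_eq = L / Σ(b_i/K_i) = 17.14 / 431.8 = 0.03970 m/day.
Q = K_eq · A · (Δh/L) = 0.03970 × 1010 × (6.88/17.14) = 16.09 m³/day.

16.1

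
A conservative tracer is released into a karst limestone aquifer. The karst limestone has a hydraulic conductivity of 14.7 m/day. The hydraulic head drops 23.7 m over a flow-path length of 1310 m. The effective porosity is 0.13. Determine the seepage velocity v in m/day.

Hydraulic gradient i = Δh / L = 23.7 / 1310 = 0.01809.
Darcy flux q = K · i = 14.70 × 0.01809 = 0.2659 m/day.
Seepage velocity v = q / n_e = 0.2659 / 0.13 = 2.046 m/day.

2.05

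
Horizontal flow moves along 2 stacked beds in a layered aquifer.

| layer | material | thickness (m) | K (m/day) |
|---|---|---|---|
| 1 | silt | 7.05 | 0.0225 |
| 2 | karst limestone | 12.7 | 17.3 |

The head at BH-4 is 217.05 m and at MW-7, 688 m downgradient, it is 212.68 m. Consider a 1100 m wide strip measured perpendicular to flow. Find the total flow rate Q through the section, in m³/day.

Flow is parallel to layering, so each bed carries its own Darcy discharge and the transmissivities add.
Σ(K_i·b_i) = 0.0225×7.05 + 17.3×12.7 = 219.9 m²/day.
Hydraulic gradient i = (217.05 − 212.68) / 688 = 4.37 / 688 = 0.006352.
Q = Σ(K_i·b_i) · W · i = 219.9 × 1100 × 0.006352 = 1536 m³/day.

1540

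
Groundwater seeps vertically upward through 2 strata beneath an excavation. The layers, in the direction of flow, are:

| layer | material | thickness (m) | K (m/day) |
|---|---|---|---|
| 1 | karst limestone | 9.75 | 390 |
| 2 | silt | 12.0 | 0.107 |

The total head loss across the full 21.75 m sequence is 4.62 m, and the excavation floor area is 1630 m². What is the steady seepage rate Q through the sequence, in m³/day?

Flow is perpendicular to layering, so the layers act in series and the equivalent K is the thickness-weighted harmonic mean.
Total thickness L = 9.75 + 12.0 = 21.75 m.
Σ(b_i/K_i) = 9.75/390 + 12.0/0.107 = 112.2 d.
K_eq = L / Σ(b_i/K_i) = 21.75 / 112.2 = 0.1939 m/day.
Q = K_eq · A · (Δh/L) = 0.1939 × 1630 × (4.62/21.75) = 67.13 m³/day.

67.1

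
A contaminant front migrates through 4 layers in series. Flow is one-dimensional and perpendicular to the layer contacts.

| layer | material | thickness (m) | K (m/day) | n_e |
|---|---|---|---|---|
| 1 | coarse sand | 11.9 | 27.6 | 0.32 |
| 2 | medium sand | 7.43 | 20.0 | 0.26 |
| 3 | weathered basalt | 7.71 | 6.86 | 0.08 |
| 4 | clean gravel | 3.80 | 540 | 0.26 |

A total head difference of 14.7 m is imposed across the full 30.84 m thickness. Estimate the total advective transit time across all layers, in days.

0.966

With flow normal to the layers, continuity requires the same specific discharge q through every layer.
Σ(b_i/K_i) = 11.9/27.6 + 7.43/20.0 + 7.71/6.86 + 3.80/540 = 1.934 d.
q = Δh / Σ(b_i/K_i) = 14.7 / 1.934 = 7.602 m/day.
In each layer the seepage velocity is v_i = q/n_i, so the layer transit time is t_i = b_i·n_i / q:
  layer 1 (coarse sand): t_1 = 11.9 × 0.32 / 7.602 = 0.5009 d
  layer 2 (medium sand): t_2 = 7.43 × 0.26 / 7.602 = 0.2541 d
  layer 3 (weathered basalt): t_3 = 7.71 × 0.08 / 7.602 = 0.08113 d
  layer 4 (clean gravel): t_4 = 3.80 × 0.26 / 7.602 = 0.1300 d
Total t = Σ t_i = 0.9661 days.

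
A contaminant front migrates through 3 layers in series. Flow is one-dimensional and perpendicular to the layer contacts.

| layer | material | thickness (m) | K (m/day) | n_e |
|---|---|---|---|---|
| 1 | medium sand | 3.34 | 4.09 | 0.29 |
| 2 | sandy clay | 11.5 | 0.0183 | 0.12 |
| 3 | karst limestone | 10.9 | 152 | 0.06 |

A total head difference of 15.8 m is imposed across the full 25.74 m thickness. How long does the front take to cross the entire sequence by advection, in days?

With flow normal to the layers, continuity requires the same specific discharge q through every layer.
Σ(b_i/K_i) = 3.34/4.09 + 11.5/0.0183 + 10.9/152 = 629.3 d.
q = Δh / Σ(b_i/K_i) = 15.8 / 629.3 = 0.02511 m/day.
In each layer the seepage velocity is v_i = q/n_i, so the layer transit time is t_i = b_i·n_i / q:
  layer 1 (medium sand): t_1 = 3.34 × 0.29 / 0.02511 = 38.58 d
  layer 2 (sandy clay): t_2 = 11.5 × 0.12 / 0.02511 = 54.96 d
  layer 3 (karst limestone): t_3 = 10.9 × 0.06 / 0.02511 = 26.05 d
Total t = Σ t_i = 119.6 days.

120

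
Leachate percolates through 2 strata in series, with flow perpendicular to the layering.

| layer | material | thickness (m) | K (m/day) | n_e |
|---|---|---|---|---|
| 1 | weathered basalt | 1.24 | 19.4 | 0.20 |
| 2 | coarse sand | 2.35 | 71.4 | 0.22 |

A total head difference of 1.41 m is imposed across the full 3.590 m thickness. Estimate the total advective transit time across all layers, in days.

0.0525

With flow normal to the layers, continuity requires the same specific discharge q through every layer.
Σ(b_i/K_i) = 1.24/19.4 + 2.35/71.4 = 0.09683 d.
q = Δh / Σ(b_i/K_i) = 1.41 / 0.09683 = 14.56 m/day.
In each layer the seepage velocity is v_i = q/n_i, so the layer transit time is t_i = b_i·n_i / q:
  layer 1 (weathered basalt): t_1 = 1.24 × 0.20 / 14.56 = 0.01703 d
  layer 2 (coarse sand): t_2 = 2.35 × 0.22 / 14.56 = 0.03550 d
Total t = Σ t_i = 0.05254 days.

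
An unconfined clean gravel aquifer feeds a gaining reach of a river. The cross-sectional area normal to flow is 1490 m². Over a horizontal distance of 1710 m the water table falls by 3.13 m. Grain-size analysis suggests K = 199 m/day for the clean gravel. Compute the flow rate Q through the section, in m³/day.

543

Hydraulic gradient i = Δh / L = 3.13 / 1710 = 0.001830.
Darcy's law: Q = K · A · i = 199.0 × 1490 × 0.001830 = 542.7 m³/day.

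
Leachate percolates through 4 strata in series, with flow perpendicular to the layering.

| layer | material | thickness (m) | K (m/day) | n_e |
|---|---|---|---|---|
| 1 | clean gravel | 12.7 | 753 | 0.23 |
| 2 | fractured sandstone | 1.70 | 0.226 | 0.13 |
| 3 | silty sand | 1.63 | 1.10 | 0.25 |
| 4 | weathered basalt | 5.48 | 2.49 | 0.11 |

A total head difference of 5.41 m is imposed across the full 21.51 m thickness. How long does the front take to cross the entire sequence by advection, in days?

With flow normal to the layers, continuity requires the same specific discharge q through every layer.
Σ(b_i/K_i) = 12.7/753 + 1.70/0.226 + 1.63/1.10 + 5.48/2.49 = 11.22 d.
q = Δh / Σ(b_i/K_i) = 5.41 / 11.22 = 0.4821 m/day.
In each layer the seepage velocity is v_i = q/n_i, so the layer transit time is t_i = b_i·n_i / q:
  layer 1 (clean gravel): t_1 = 12.7 × 0.23 / 0.4821 = 6.059 d
  layer 2 (fractured sandstone): t_2 = 1.70 × 0.13 / 0.4821 = 0.4584 d
  layer 3 (silty sand): t_3 = 1.63 × 0.25 / 0.4821 = 0.8453 d
  layer 4 (weathered basalt): t_4 = 5.48 × 0.11 / 0.4821 = 1.250 d
Total t = Σ t_i = 8.613 days.

8.61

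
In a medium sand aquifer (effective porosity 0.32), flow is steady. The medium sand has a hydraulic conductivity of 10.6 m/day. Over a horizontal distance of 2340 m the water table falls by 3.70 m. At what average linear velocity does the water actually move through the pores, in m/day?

0.0524

Hydraulic gradient i = Δh / L = 3.70 / 2340 = 0.001581.
Darcy flux q = K · i = 10.60 × 0.001581 = 0.01676 m/day.
Seepage velocity v = q / n_e = 0.01676 / 0.32 = 0.05238 m/day.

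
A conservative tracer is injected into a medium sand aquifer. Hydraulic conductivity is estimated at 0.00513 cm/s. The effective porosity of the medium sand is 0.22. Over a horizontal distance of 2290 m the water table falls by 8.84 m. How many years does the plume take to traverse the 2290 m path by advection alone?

Convert K: 0.00513 cm/s × 864 = 4.432 m/day.
Hydraulic gradient i = Δh / L = 8.84 / 2290 = 0.003860.
Darcy flux q = K · i = 4.432 × 0.003860 = 0.01711 m/day.
Seepage velocity v = q / n_e = 0.01711 / 0.22 = 0.07777 m/day.
Travel time t = L / v = 2290 / 0.07777 = 29445 days = 80.62 years.

80.6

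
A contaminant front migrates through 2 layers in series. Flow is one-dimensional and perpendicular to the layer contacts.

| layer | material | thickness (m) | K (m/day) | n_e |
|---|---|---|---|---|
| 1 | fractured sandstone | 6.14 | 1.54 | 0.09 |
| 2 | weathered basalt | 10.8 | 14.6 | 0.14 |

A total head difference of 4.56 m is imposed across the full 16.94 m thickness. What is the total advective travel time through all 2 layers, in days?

With flow normal to the layers, continuity requires the same specific discharge q through every layer.
Σ(b_i/K_i) = 6.14/1.54 + 10.8/14.6 = 4.727 d.
q = Δh / Σ(b_i/K_i) = 4.56 / 4.727 = 0.9647 m/day.
In each layer the seepage velocity is v_i = q/n_i, so the layer transit time is t_i = b_i·n_i / q:
  layer 1 (fractured sandstone): t_1 = 6.14 × 0.09 / 0.9647 = 0.5728 d
  layer 2 (weathered basalt): t_2 = 10.8 × 0.14 / 0.9647 = 1.567 d
Total t = Σ t_i = 2.140 days.

2.14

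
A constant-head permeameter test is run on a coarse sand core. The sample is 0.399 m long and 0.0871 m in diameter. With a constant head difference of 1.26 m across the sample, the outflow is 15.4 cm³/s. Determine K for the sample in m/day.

Cross-sectional area A = π·(d/2)² = π × (0.0871/2)² = 0.005958 m².
Convert discharge: 15.4 cm³/s = 1.540e-05 m³/s.
Darcy's law rearranged: K = Q·L / (A·Δh) = 1.540e-05 × 0.399 / (0.005958 × 1.26) = 0.0008185 m/s = 70.71 m/day.

70.7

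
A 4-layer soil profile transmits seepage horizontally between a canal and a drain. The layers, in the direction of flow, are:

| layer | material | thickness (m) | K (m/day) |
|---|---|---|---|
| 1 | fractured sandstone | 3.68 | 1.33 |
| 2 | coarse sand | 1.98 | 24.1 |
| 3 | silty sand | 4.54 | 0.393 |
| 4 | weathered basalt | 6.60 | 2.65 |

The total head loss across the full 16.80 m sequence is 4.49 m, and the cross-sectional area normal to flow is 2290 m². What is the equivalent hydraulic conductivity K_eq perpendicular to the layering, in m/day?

Flow is perpendicular to layering, so the layers act in series and the equivalent K is the thickness-weighted harmonic mean.
Total thickness L = 3.68 + 1.98 + 4.54 + 6.60 = 16.80 m.
Σ(b_i/K_i) = 3.68/1.33 + 1.98/24.1 + 4.54/0.393 + 6.60/2.65 = 16.89 d.
K_eq = L / Σ(b_i/K_i) = 16.80 / 16.89 = 0.9946 m/day.

0.995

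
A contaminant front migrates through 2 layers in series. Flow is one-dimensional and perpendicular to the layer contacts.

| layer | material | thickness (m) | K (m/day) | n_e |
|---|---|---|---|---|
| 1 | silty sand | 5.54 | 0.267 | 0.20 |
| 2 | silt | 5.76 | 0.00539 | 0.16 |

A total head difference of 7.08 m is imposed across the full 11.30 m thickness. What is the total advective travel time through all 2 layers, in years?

0.855

With flow normal to the layers, continuity requires the same specific discharge q through every layer.
Σ(b_i/K_i) = 5.54/0.267 + 5.76/0.00539 = 1089 d.
q = Δh / Σ(b_i/K_i) = 7.08 / 1089 = 0.006499 m/day.
In each layer the seepage velocity is v_i = q/n_i, so the layer transit time is t_i = b_i·n_i / q:
  layer 1 (silty sand): t_1 = 5.54 × 0.20 / 0.006499 = 170.5 d
  layer 2 (silt): t_2 = 5.76 × 0.16 / 0.006499 = 141.8 d
Total t = Σ t_i = 312.3 days = 0.8550 years.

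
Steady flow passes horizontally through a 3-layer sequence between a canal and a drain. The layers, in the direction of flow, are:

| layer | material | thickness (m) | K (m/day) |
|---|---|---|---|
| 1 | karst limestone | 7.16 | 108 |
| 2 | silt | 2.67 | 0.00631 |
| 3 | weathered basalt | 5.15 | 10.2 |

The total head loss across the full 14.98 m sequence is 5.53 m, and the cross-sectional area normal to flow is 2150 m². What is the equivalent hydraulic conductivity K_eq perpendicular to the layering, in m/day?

Flow is perpendicular to layering, so the layers act in series and the equivalent K is the thickness-weighted harmonic mean.
Total thickness L = 7.16 + 2.67 + 5.15 = 14.98 m.
Σ(b_i/K_i) = 7.16/108 + 2.67/0.00631 + 5.15/10.2 = 423.7 d.
K_eq = L / Σ(b_i/K_i) = 14.98 / 423.7 = 0.03535 m/day.

0.0354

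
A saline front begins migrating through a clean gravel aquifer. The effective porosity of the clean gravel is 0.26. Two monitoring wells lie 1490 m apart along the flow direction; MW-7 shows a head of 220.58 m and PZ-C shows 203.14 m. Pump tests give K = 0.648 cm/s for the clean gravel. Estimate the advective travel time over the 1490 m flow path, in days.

Convert K: 0.648 cm/s × 864 = 559.9 m/day.
Hydraulic gradient i = (220.58 − 203.14) / 1490 = 17.44 / 1490 = 0.01170.
Darcy flux q = K · i = 559.9 × 0.01170 = 6.553 m/day.
Seepage velocity v = q / n_e = 6.553 / 0.26 = 25.20 m/day.
Travel time t = L / v = 1490 / 25.20 = 59.12 days.

59.1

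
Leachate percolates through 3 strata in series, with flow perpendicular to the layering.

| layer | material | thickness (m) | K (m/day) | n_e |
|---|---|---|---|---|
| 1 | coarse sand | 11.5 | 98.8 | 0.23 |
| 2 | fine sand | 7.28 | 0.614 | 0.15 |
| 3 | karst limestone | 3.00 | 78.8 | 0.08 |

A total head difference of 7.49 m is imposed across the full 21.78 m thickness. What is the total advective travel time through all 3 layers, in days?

With flow normal to the layers, continuity requires the same specific discharge q through every layer.
Σ(b_i/K_i) = 11.5/98.8 + 7.28/0.614 + 3.00/78.8 = 12.01 d.
q = Δh / Σ(b_i/K_i) = 7.49 / 12.01 = 0.6236 m/day.
In each layer the seepage velocity is v_i = q/n_i, so the layer transit time is t_i = b_i·n_i / q:
  layer 1 (coarse sand): t_1 = 11.5 × 0.23 / 0.6236 = 4.242 d
  layer 2 (fine sand): t_2 = 7.28 × 0.15 / 0.6236 = 1.751 d
  layer 3 (karst limestone): t_3 = 3.00 × 0.08 / 0.6236 = 0.3849 d
Total t = Σ t_i = 6.378 days.

6.38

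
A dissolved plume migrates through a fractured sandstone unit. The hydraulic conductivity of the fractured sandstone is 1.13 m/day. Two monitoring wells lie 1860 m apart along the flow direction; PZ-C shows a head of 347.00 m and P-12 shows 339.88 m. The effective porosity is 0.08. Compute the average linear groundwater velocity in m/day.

Hydraulic gradient i = (347.00 − 339.88) / 1860 = 7.12 / 1860 = 0.003828.
Darcy flux q = K · i = 1.130 × 0.003828 = 0.004326 m/day.
Seepage velocity v = q / n_e = 0.004326 / 0.08 = 0.05407 m/day.

0.0541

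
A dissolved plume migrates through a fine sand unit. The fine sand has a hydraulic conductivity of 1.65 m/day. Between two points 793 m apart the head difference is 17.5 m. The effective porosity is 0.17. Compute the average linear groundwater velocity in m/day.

0.214

Hydraulic gradient i = Δh / L = 17.5 / 793 = 0.02207.
Darcy flux q = K · i = 1.650 × 0.02207 = 0.03641 m/day.
Seepage velocity v = q / n_e = 0.03641 / 0.17 = 0.2142 m/day.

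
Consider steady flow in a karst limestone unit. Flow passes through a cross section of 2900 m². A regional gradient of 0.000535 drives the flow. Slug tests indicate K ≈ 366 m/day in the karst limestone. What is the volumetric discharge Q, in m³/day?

568

Hydraulic gradient i = 0.000535.
Darcy's law: Q = K · A · i = 366.0 × 2900 × 0.0005350 = 567.8 m³/day.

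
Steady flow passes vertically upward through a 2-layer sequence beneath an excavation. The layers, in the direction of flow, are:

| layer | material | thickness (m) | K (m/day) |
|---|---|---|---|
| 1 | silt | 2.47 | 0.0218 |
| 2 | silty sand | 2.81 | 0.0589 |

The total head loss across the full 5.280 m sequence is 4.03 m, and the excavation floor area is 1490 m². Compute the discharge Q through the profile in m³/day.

37.3

Flow is perpendicular to layering, so the layers act in series and the equivalent K is the thickness-weighted harmonic mean.
Total thickness L = 2.47 + 2.81 = 5.280 m.
Σ(b_i/K_i) = 2.47/0.0218 + 2.81/0.0589 = 161.0 d.
K_eq = L / Σ(b_i/K_i) = 5.280 / 161.0 = 0.03279 m/day.
Q = K_eq · A · (Δh/L) = 0.03279 × 1490 × (4.03/5.280) = 37.29 m³/day.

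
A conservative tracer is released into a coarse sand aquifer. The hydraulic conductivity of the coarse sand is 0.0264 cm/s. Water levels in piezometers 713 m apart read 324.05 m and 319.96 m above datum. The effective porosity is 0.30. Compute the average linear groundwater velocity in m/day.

Convert K: 0.0264 cm/s × 864 = 22.81 m/day.
Hydraulic gradient i = (324.05 − 319.96) / 713 = 4.09 / 713 = 0.005736.
Darcy flux q = K · i = 22.81 × 0.005736 = 0.1308 m/day.
Seepage velocity v = q / n_e = 0.1308 / 0.30 = 0.4361 m/day.

0.436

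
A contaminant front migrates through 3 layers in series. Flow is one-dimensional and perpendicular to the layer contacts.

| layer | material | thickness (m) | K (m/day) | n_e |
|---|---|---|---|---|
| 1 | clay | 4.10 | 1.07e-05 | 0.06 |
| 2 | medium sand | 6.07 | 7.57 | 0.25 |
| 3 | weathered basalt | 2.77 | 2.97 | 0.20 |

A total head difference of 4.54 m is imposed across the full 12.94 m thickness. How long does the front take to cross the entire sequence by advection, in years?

536

With flow normal to the layers, continuity requires the same specific discharge q through every layer.
Σ(b_i/K_i) = 4.10/1.07e-05 + 6.07/7.57 + 2.77/2.97 = 3.832e+05 d.
q = Δh / Σ(b_i/K_i) = 4.54 / 3.832e+05 = 1.185e-05 m/day.
In each layer the seepage velocity is v_i = q/n_i, so the layer transit time is t_i = b_i·n_i / q:
  layer 1 (clay): t_1 = 4.10 × 0.06 / 1.185e-05 = 20763 d
  layer 2 (medium sand): t_2 = 6.07 × 0.25 / 1.185e-05 = 1.281e+05 d
  layer 3 (weathered basalt): t_3 = 2.77 × 0.20 / 1.185e-05 = 46758 d
Total t = Σ t_i = 1.956e+05 days = 535.5 years.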